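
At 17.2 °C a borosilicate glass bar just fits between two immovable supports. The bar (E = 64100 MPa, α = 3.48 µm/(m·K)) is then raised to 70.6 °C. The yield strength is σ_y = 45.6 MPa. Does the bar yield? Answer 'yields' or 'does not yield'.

E = 64100 MPa = 64.10 GPa.
ΔT = 53.40 K. Constrained thermal stress σ = E·α·ΔT = 64.10×10³ MPa × 3.48×10⁻⁶ × 53.40 = 11.9 MPa (compressive).
Compare to σ_y = 45.6 MPa: σ < σ_y, so it does not yield.

does not yield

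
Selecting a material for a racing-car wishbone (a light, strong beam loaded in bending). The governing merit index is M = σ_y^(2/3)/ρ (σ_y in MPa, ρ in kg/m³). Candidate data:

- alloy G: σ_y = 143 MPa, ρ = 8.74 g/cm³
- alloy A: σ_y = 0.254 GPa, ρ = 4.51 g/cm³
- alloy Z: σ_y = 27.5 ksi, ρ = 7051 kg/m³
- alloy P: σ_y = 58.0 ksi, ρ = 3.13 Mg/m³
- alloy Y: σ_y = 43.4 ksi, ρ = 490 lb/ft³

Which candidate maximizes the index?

alloy P

Normalizing units and computing the index:
  alloy G: σ_y = 143.0 MPa, ρ = 8740 kg/m³
  alloy A: σ_y = 254.0 MPa, ρ = 4510 kg/m³
  alloy Z: σ_y = 189.6 MPa, ρ = 7051 kg/m³
  alloy P: σ_y = 399.9 MPa, ρ = 3130 kg/m³
  alloy Y: σ_y = 299.2 MPa, ρ = 7849 kg/m³
  alloy P: M = 17.3×10⁻³
  alloy A: M = 8.89×10⁻³
  alloy Y: M = 5.70×10⁻³
  alloy Z: M = 4.68×10⁻³
  alloy G: M = 3.13×10⁻³
Alloy P ranks first.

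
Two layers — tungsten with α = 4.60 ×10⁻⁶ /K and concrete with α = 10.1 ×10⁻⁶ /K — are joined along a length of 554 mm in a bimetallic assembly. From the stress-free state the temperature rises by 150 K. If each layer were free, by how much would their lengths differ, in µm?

Δα = |4.60 − 10.1|×10⁻⁶/K = 5.50×10⁻⁶/K.
ΔL_mismatch = Δα·L·ΔT = 5.50×10⁻⁶ × 554.0 mm × 150.0 K = 457 µm.

457 µm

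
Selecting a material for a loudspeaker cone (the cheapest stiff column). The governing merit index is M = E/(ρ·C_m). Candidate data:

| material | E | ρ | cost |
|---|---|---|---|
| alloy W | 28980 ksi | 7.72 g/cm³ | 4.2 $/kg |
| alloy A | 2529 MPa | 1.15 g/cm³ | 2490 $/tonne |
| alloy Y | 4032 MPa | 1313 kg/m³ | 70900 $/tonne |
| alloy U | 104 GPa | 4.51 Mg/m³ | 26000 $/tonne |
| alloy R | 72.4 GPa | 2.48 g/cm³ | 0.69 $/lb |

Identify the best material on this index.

In SI units:
  alloy W: E = 199.8 GPa, ρ = 7720 kg/m³, cost = 4.200 $/kg
  alloy A: E = 2.529 GPa, ρ = 1150 kg/m³, cost = 2.490 $/kg
  alloy Y: E = 4.032 GPa, ρ = 1313 kg/m³, cost = 70.90 $/kg
  alloy U: E = 104.0 GPa, ρ = 4510 kg/m³, cost = 26.00 $/kg
  alloy R: E = 72.40 GPa, ρ = 2480 kg/m³, cost = 1.521 $/kg
  alloy R: M = 19.2 MN·m per $
  alloy W: M = 6.16 MN·m per $
  alloy U: M = 0.887 MN·m per $
  alloy A: M = 0.883 MN·m per $
  alloy Y: M = 0.0433 MN·m per $
Highest index: alloy R.

alloy R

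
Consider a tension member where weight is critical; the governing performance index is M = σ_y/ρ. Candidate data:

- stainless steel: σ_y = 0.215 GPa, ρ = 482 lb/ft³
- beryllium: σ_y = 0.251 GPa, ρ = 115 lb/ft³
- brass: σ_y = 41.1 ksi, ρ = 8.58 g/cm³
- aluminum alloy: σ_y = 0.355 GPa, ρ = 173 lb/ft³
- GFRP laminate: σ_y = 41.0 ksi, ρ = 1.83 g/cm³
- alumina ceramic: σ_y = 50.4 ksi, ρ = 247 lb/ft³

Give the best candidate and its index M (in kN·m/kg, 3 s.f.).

After converting to SI:
  stainless steel: σ_y = 215.0 MPa, ρ = 7721 kg/m³
  beryllium: σ_y = 251.0 MPa, ρ = 1842 kg/m³
  brass: σ_y = 283.4 MPa, ρ = 8580 kg/m³
  aluminum alloy: σ_y = 355.0 MPa, ρ = 2771 kg/m³
  GFRP laminate: σ_y = 282.7 MPa, ρ = 1830 kg/m³
  alumina ceramic: σ_y = 347.5 MPa, ρ = 3957 kg/m³
  GFRP laminate: M = 154 kN·m/kg
  beryllium: M = 136 kN·m/kg
  aluminum alloy: M = 128 kN·m/kg
  alumina ceramic: M = 87.8 kN·m/kg
  brass: M = 33.0 kN·m/kg
  stainless steel: M = 27.8 kN·m/kg
GFRP laminate has the largest M.

GFRP laminate, M = 154 kN·m/kg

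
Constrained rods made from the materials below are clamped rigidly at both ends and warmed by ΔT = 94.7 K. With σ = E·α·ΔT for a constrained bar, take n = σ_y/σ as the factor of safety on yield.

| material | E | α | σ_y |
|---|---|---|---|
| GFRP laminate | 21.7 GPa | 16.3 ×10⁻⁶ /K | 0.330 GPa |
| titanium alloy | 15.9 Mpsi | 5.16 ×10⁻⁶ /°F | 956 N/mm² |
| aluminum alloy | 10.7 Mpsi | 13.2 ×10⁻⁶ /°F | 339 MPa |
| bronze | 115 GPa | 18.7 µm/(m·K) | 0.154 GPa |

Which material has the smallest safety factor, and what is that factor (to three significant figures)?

bronze, n = 0.756

Per material, after unit conversion:
  GFRP laminate: E = 21.70, α = 16.3, σ_y = 330.0 → σ = 33.5 MPa, n = 9.85
  titanium alloy: E = 109.6, α = 9.29, σ_y = 956.0 → σ = 96.4 MPa, n = 9.91
  aluminum alloy: E = 73.77, α = 23.8, σ_y = 339.0 → σ = 166 MPa, n = 2.04
  bronze: E = 115.0, α = 18.7, σ_y = 154.0 → σ = 204 MPa, n = 0.756
Bronze has the lowest safety factor, n = 0.756.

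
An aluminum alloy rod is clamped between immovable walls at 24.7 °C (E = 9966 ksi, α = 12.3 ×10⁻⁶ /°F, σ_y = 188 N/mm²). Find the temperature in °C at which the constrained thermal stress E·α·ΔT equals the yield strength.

148 °C

E = 9966 ksi = 68.71 GPa.
α = 12.3×10⁻⁶/°F × 9/5 = 22.1×10⁻⁶/K.
σ_y = 188 N/mm² = 188.0 MPa.
E·α·ΔT = 188.0 MPa ⇒ ΔT = 188.0 / (68.71×10³ × 22.1×10⁻⁶) = 123.6 K.
T = 24.7 + 123.6 = 148.3 °C.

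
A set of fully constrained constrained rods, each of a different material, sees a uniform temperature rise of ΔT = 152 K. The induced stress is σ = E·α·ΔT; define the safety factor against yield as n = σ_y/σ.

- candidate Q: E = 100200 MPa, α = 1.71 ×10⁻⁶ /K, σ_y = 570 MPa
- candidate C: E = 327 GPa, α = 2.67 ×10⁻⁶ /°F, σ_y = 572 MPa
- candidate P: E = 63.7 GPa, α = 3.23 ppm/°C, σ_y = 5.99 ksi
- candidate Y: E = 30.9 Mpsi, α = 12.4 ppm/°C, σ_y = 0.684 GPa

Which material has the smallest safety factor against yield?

Converting E to GPa, α to ×10⁻⁶/K, σ_y to MPa, then σ and n for each:
  candidate Q: E = 100.2, α = 1.71, σ_y = 570.0 → σ = 26.0 MPa, n = 21.9
  candidate C: E = 327.0, α = 4.81, σ_y = 572.0 → σ = 239 MPa, n = 2.39
  candidate P: E = 63.70, α = 3.23, σ_y = 41.30 → σ = 31.3 MPa, n = 1.32
  candidate Y: E = 213.0, α = 12.4, σ_y = 684.0 → σ = 402 MPa, n = 1.70
The minimum is candidate P at n = 1.32.

candidate P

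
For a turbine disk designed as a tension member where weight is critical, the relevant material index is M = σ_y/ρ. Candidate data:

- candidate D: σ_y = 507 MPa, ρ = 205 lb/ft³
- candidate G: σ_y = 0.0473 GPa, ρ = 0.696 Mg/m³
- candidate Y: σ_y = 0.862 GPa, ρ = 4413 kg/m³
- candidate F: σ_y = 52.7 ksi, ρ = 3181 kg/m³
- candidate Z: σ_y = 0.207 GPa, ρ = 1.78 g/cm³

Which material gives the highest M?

candidate Y

Normalizing units and computing the index:
  candidate D: σ_y = 507.0 MPa, ρ = 3284 kg/m³
  candidate G: σ_y = 47.30 MPa, ρ = 696.0 kg/m³
  candidate Y: σ_y = 862.0 MPa, ρ = 4413 kg/m³
  candidate F: σ_y = 363.4 MPa, ρ = 3181 kg/m³
  candidate Z: σ_y = 207.0 MPa, ρ = 1780 kg/m³
  candidate Y: M = 195 kN·m/kg
  candidate D: M = 154 kN·m/kg
  candidate Z: M = 116 kN·m/kg
  candidate F: M = 114 kN·m/kg
  candidate G: M = 68.0 kN·m/kg
The maximum is for candidate Y.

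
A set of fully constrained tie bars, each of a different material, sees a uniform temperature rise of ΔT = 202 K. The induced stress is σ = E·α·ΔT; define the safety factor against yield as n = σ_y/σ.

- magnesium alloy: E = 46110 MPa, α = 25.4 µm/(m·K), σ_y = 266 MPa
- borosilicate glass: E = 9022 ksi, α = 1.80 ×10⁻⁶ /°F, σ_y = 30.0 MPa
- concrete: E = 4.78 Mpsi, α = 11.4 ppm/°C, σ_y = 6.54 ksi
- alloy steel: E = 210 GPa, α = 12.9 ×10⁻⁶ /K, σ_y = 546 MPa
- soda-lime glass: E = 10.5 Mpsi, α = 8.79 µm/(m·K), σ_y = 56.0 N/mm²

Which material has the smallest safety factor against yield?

Converting E to GPa, α to ×10⁻⁶/K, σ_y to MPa, then σ and n for each:
  magnesium alloy: E = 46.11, α = 25.4, σ_y = 266.0 → σ = 237 MPa, n = 1.12
  borosilicate glass: E = 62.20, α = 3.24, σ_y = 30.00 → σ = 40.7 MPa, n = 0.737
  concrete: E = 32.96, α = 11.4, σ_y = 45.09 → σ = 75.9 MPa, n = 0.594
  alloy steel: E = 210.0, α = 12.9, σ_y = 546.0 → σ = 547 MPa, n = 0.998
  soda-lime glass: E = 72.39, α = 8.79, σ_y = 56.00 → σ = 129 MPa, n = 0.436
Smallest n: soda-lime glass with n = 0.436.

soda-lime glass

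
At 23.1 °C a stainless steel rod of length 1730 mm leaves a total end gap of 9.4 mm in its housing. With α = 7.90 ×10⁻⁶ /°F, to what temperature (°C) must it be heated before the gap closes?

α = 7.90×10⁻⁶/°F × 9/5 = 14.2×10⁻⁶/K.
α·L₀·ΔT = 9.4 mm ⇒ ΔT = 9.4 / (14.2×10⁻⁶ × 1730.0) = 382.1 K.
T = 23.1 + 382.1 = 405.2 °C.

405 °C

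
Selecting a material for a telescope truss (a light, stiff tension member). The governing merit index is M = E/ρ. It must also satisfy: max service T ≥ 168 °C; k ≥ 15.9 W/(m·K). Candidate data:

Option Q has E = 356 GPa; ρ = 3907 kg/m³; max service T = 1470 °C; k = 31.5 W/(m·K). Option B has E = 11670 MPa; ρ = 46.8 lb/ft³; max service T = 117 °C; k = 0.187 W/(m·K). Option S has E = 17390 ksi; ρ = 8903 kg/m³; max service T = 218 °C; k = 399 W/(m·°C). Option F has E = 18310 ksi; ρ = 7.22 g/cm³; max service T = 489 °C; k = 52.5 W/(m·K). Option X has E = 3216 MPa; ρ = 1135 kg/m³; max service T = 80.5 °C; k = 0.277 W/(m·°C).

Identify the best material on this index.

option Q

Screen on constraints: max service T ≥ 168 °C; k ≥ 15.9 W/(m·K). Survivors: option Q, option S, option F.
Convert each candidate to consistent units, then evaluate M:
  option Q: E = 356.0 GPa, ρ = 3907 kg/m³
  option S: E = 119.9 GPa, ρ = 8903 kg/m³
  option F: E = 126.2 GPa, ρ = 7220 kg/m³
  option Q: M = 91.1 MN·m/kg
  option F: M = 17.5 MN·m/kg
  option S: M = 13.5 MN·m/kg
Highest index: option Q.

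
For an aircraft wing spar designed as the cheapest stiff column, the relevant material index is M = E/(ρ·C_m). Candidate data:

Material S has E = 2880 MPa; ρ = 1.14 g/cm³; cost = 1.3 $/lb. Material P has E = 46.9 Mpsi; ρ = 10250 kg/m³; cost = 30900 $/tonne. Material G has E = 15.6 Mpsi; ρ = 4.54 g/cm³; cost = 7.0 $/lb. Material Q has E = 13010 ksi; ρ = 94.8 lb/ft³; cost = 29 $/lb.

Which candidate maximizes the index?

Putting every candidate on a common basis:
  material S: E = 2.880 GPa, ρ = 1140 kg/m³, cost = 2.866 $/kg
  material P: E = 323.4 GPa, ρ = 10250 kg/m³, cost = 30.90 $/kg
  material G: E = 107.6 GPa, ρ = 4540 kg/m³, cost = 15.43 $/kg
  material Q: E = 89.70 GPa, ρ = 1519 kg/m³, cost = 63.93 $/kg
  material G: M = 1.54 MN·m per $
  material P: M = 1.02 MN·m per $
  material Q: M = 0.924 MN·m per $
  material S: M = 0.881 MN·m per $
Material G has the largest M.

material G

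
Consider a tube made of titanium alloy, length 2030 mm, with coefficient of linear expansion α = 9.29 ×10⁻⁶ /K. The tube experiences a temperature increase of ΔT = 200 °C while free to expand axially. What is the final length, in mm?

ΔL = α·L₀·ΔT = 9.29×10⁻⁶ × 2030 mm × 200.0 K = 3.77 mm.
L = L₀ + ΔL = 2030 + 3.77 = 2033.8 mm.

2033.8 mm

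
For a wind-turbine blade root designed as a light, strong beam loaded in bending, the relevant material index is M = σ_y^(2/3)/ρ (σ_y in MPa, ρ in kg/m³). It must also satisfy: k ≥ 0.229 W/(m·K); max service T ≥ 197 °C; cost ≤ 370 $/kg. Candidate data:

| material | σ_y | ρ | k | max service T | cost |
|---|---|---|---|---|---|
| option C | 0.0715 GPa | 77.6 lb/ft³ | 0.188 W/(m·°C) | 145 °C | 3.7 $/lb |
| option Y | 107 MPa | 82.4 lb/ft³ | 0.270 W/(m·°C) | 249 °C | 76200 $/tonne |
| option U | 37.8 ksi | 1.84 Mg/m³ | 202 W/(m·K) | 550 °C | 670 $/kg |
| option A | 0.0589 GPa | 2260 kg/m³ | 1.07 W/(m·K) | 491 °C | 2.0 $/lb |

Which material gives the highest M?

Screen on constraints: k ≥ 0.229 W/(m·K); max service T ≥ 197 °C; cost ≤ 370 $/kg. Survivors: option Y, option A.
Normalizing units and computing the index:
  option Y: σ_y = 107.0 MPa, ρ = 1320 kg/m³
  option A: σ_y = 58.90 MPa, ρ = 2260 kg/m³
  option Y: M = 17.1×10⁻³
  option A: M = 6.70×10⁻³
The maximum is for option Y.

option Y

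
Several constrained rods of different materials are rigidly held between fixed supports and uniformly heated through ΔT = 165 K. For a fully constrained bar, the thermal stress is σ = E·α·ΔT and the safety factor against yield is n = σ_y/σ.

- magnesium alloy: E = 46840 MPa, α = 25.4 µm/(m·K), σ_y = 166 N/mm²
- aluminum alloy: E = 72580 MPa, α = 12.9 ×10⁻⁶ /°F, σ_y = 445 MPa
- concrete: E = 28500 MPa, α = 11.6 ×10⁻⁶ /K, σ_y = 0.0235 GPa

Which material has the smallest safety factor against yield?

concrete

In consistent units (E in GPa, α in ×10⁻⁶/K, σ_y in MPa):
  magnesium alloy: E = 46.84, α = 25.4, σ_y = 166.0 → σ = 196 MPa, n = 0.846
  aluminum alloy: E = 72.58, α = 23.2, σ_y = 445.0 → σ = 278 MPa, n = 1.60
  concrete: E = 28.50, α = 11.6, σ_y = 23.50 → σ = 54.5 MPa, n = 0.431
The minimum is concrete at n = 0.431.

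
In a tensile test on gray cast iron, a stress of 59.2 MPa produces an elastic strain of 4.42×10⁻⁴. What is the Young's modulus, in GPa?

E = σ/ε = 59.2 MPa / 4.42×10⁻⁴ = 133900 MPa = 134 GPa.

134 GPa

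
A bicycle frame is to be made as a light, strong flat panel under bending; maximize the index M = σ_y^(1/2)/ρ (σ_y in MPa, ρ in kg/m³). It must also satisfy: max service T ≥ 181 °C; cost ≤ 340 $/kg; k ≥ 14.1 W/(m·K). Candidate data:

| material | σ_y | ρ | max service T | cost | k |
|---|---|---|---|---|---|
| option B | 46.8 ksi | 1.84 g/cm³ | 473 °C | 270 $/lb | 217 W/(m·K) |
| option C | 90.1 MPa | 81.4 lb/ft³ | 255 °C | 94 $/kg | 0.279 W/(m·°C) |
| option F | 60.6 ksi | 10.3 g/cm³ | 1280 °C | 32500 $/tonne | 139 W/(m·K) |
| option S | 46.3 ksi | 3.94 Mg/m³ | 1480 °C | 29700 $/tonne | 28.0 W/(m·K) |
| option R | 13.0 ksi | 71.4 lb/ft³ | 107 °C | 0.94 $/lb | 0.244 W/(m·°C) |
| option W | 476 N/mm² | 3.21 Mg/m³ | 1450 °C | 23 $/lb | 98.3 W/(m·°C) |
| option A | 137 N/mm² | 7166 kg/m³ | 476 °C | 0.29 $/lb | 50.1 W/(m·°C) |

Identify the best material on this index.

Screen on constraints: max service T ≥ 181 °C; cost ≤ 340 $/kg; k ≥ 14.1 W/(m·K). Survivors: option F, option S, option W, option A.
Convert each candidate to consistent units, then evaluate M:
  option F: σ_y = 417.8 MPa, ρ = 10300 kg/m³
  option S: σ_y = 319.2 MPa, ρ = 3940 kg/m³
  option W: σ_y = 476.0 MPa, ρ = 3210 kg/m³
  option A: σ_y = 137.0 MPa, ρ = 7166 kg/m³
  option W: M = 6.80×10⁻³
  option S: M = 4.53×10⁻³
  option F: M = 1.98×10⁻³
  option A: M = 1.63×10⁻³
The maximum is for option W.

option W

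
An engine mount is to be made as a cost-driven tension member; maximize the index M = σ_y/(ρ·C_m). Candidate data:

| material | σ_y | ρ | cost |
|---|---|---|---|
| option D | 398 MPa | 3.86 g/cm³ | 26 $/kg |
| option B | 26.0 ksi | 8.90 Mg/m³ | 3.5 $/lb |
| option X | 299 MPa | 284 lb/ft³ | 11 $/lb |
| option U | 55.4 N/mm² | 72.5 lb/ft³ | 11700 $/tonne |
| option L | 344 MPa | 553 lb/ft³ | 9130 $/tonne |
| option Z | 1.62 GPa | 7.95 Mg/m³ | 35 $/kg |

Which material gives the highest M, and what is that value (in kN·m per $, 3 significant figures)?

Normalizing units and computing the index:
  option D: σ_y = 398.0 MPa, ρ = 3860 kg/m³, cost = 26.00 $/kg
  option B: σ_y = 179.3 MPa, ρ = 8900 kg/m³, cost = 7.716 $/kg
  option X: σ_y = 299.0 MPa, ρ = 4549 kg/m³, cost = 24.25 $/kg
  option U: σ_y = 55.40 MPa, ρ = 1161 kg/m³, cost = 11.70 $/kg
  option L: σ_y = 344.0 MPa, ρ = 8858 kg/m³, cost = 9.130 $/kg
  option Z: σ_y = 1620 MPa, ρ = 7950 kg/m³, cost = 35.00 $/kg
  option Z: M = 5.82 kN·m per $
  option L: M = 4.25 kN·m per $
  option U: M = 4.08 kN·m per $
  option D: M = 3.97 kN·m per $
  option X: M = 2.71 kN·m per $
  option B: M = 2.61 kN·m per $
Option Z has the largest M.

option Z, M = 5.82 kN·m per $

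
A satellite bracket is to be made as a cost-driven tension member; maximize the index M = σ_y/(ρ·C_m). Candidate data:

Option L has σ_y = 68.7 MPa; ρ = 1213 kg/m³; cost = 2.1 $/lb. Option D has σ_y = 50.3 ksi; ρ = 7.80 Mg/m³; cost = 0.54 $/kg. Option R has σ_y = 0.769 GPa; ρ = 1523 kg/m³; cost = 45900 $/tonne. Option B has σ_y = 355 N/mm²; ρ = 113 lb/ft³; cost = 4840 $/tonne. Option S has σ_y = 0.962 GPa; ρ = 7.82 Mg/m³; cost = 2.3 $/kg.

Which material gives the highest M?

option D

In SI units:
  option L: σ_y = 68.70 MPa, ρ = 1213 kg/m³, cost = 4.630 $/kg
  option D: σ_y = 346.8 MPa, ρ = 7800 kg/m³, cost = 0.5400 $/kg
  option R: σ_y = 769.0 MPa, ρ = 1523 kg/m³, cost = 45.90 $/kg
  option B: σ_y = 355.0 MPa, ρ = 1810 kg/m³, cost = 4.840 $/kg
  option S: σ_y = 962.0 MPa, ρ = 7820 kg/m³, cost = 2.300 $/kg
  option D: M = 82.3 kN·m per $
  option S: M = 53.5 kN·m per $
  option B: M = 40.5 kN·m per $
  option L: M = 12.2 kN·m per $
  option R: M = 11.0 kN·m per $
Highest index: option D.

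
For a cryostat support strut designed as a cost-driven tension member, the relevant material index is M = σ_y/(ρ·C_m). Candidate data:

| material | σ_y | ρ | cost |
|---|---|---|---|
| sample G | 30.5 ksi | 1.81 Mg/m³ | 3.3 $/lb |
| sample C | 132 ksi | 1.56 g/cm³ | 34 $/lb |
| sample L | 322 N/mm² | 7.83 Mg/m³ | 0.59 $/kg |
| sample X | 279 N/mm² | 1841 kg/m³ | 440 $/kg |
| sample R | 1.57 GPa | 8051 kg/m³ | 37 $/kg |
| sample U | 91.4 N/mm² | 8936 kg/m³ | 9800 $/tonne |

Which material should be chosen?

In SI units:
  sample G: σ_y = 210.3 MPa, ρ = 1810 kg/m³, cost = 7.275 $/kg
  sample C: σ_y = 910.1 MPa, ρ = 1560 kg/m³, cost = 74.96 $/kg
  sample L: σ_y = 322.0 MPa, ρ = 7830 kg/m³, cost = 0.5900 $/kg
  sample X: σ_y = 279.0 MPa, ρ = 1841 kg/m³, cost = 440.0 $/kg
  sample R: σ_y = 1570 MPa, ρ = 8051 kg/m³, cost = 37.00 $/kg
  sample U: σ_y = 91.40 MPa, ρ = 8936 kg/m³, cost = 9.800 $/kg
  sample L: M = 69.7 kN·m per $
  sample G: M = 16.0 kN·m per $
  sample C: M = 7.78 kN·m per $
  sample R: M = 5.27 kN·m per $
  sample U: M = 1.04 kN·m per $
  sample X: M = 0.344 kN·m per $
Sample L has the largest M.

sample L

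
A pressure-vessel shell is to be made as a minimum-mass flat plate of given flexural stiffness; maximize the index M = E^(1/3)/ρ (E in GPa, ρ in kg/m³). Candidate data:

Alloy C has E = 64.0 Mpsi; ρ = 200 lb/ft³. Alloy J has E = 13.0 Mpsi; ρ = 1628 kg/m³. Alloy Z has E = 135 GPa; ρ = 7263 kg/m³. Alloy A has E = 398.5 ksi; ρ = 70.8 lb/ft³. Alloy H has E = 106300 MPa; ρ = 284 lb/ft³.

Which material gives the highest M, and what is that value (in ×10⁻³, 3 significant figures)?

alloy J, M = 2.75×10⁻³

After converting to SI:
  alloy C: E = 441.3 GPa, ρ = 3204 kg/m³
  alloy J: E = 89.63 GPa, ρ = 1628 kg/m³
  alloy Z: E = 135.0 GPa, ρ = 7263 kg/m³
  alloy A: E = 2.748 GPa, ρ = 1134 kg/m³
  alloy H: E = 106.3 GPa, ρ = 4549 kg/m³
  alloy J: M = 2.75×10⁻³
  alloy C: M = 2.38×10⁻³
  alloy A: M = 1.23×10⁻³
  alloy H: M = 1.04×10⁻³
  alloy Z: M = 0.706×10⁻³
Highest index: alloy J.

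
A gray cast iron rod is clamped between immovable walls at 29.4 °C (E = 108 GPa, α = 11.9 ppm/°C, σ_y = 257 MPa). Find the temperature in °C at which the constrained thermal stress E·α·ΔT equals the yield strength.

E·α·ΔT = 257.0 MPa ⇒ ΔT = 257.0 / (108.0×10³ × 11.9×10⁻⁶) = 200.0 K.
T = 29.4 + 200.0 = 229.4 °C.

229 °C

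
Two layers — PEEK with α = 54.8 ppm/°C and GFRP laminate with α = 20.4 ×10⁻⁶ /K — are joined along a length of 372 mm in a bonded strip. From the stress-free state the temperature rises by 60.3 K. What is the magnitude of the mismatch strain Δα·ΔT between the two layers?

Δα = |54.8 − 20.4|×10⁻⁶/K = 34.4×10⁻⁶/K.
Mismatch strain = Δα·ΔT = 34.4×10⁻⁶ × 60.3 = 2.07×10⁻³.

2.07×10⁻³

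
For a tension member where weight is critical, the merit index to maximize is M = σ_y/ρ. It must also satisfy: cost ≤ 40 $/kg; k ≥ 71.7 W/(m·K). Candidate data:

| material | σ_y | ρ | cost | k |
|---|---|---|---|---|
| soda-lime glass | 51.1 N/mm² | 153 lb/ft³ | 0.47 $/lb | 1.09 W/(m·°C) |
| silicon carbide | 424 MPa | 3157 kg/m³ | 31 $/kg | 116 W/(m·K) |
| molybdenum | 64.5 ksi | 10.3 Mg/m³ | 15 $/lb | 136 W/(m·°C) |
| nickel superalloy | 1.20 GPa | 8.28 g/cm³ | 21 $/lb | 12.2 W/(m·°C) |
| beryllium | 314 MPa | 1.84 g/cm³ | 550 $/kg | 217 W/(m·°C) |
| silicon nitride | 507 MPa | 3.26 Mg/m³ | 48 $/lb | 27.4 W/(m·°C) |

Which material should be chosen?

silicon carbide

Screen on constraints: cost ≤ 40 $/kg; k ≥ 71.7 W/(m·K). Survivors: silicon carbide, molybdenum.
Convert each candidate to consistent units, then evaluate M:
  silicon carbide: σ_y = 424.0 MPa, ρ = 3157 kg/m³
  molybdenum: σ_y = 444.7 MPa, ρ = 10300 kg/m³
  silicon carbide: M = 134 kN·m/kg
  molybdenum: M = 43.2 kN·m/kg
Highest index: silicon carbide.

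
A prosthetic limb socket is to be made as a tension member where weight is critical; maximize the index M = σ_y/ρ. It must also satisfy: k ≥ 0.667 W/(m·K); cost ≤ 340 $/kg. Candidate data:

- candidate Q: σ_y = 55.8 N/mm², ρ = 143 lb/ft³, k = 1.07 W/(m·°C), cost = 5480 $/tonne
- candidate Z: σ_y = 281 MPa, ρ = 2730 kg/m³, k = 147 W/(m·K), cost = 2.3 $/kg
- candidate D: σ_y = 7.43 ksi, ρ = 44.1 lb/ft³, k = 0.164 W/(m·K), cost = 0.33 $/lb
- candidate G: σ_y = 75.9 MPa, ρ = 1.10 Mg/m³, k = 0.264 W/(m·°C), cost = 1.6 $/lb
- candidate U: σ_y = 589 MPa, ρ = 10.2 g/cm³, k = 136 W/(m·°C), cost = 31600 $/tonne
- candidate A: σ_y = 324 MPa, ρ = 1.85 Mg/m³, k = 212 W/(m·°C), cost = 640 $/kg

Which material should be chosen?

Screen on constraints: k ≥ 0.667 W/(m·K); cost ≤ 340 $/kg. Survivors: candidate Q, candidate Z, candidate U.
After converting to SI:
  candidate Q: σ_y = 55.80 MPa, ρ = 2291 kg/m³
  candidate Z: σ_y = 281.0 MPa, ρ = 2730 kg/m³
  candidate U: σ_y = 589.0 MPa, ρ = 10200 kg/m³
  candidate Z: M = 103 kN·m/kg
  candidate U: M = 57.7 kN·m/kg
  candidate Q: M = 24.4 kN·m/kg
The maximum is for candidate Z.

candidate Z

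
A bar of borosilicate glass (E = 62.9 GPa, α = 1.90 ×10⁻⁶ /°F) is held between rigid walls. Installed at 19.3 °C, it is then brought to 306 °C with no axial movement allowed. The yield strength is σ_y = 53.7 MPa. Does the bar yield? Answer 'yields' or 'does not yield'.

yields

α = 1.90×10⁻⁶/°F × 9/5 = 3.42×10⁻⁶/K.
ΔT = 286.7 K. Constrained thermal stress σ = E·α·ΔT = 62.90×10³ MPa × 3.42×10⁻⁶ × 286.7 = 61.7 MPa (compressive).
Compare to σ_y = 53.7 MPa: σ ≥ σ_y, so it yields.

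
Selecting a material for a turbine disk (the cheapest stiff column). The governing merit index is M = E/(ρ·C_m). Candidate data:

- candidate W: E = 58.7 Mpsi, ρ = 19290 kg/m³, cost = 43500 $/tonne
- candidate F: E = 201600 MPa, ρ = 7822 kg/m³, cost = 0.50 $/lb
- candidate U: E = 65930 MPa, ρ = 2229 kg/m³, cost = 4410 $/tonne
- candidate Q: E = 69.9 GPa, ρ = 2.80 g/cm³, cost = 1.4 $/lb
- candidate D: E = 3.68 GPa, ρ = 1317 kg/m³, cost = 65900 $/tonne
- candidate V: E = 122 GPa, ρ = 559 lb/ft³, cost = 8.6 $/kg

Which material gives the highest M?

After converting to SI:
  candidate W: E = 404.7 GPa, ρ = 19290 kg/m³, cost = 43.50 $/kg
  candidate F: E = 201.6 GPa, ρ = 7822 kg/m³, cost = 1.102 $/kg
  candidate U: E = 65.93 GPa, ρ = 2229 kg/m³, cost = 4.410 $/kg
  candidate Q: E = 69.90 GPa, ρ = 2800 kg/m³, cost = 3.086 $/kg
  candidate D: E = 3.680 GPa, ρ = 1317 kg/m³, cost = 65.90 $/kg
  candidate V: E = 122.0 GPa, ρ = 8954 kg/m³, cost = 8.600 $/kg
  candidate F: M = 23.4 MN·m per $
  candidate Q: M = 8.09 MN·m per $
  candidate U: M = 6.71 MN·m per $
  candidate V: M = 1.58 MN·m per $
  candidate W: M = 0.482 MN·m per $
  candidate D: M = 0.0424 MN·m per $
Highest index: candidate F.

candidate F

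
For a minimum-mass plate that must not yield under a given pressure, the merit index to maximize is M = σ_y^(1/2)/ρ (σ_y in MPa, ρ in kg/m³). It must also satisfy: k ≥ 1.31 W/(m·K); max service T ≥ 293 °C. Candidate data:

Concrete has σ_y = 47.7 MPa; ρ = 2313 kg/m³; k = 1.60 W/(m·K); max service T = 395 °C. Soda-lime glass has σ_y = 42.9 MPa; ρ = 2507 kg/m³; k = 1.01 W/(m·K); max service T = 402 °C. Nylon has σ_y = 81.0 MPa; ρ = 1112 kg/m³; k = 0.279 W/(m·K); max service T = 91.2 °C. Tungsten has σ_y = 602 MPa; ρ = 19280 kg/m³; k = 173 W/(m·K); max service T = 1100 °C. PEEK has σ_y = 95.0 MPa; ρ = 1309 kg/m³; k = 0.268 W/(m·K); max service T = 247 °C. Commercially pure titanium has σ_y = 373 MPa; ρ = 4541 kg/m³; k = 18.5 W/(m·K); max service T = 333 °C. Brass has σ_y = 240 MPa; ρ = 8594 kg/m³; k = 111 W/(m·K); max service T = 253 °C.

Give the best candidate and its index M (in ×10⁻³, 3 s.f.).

commercially pure titanium, M = 4.25×10⁻³

Screen on constraints: k ≥ 1.31 W/(m·K); max service T ≥ 293 °C. Survivors: concrete, tungsten, commercially pure titanium.
Computing M directly (units already consistent):
  commercially pure titanium: M = 4.25×10⁻³
  concrete: M = 2.99×10⁻³
  tungsten: M = 1.27×10⁻³
The maximum is for commercially pure titanium.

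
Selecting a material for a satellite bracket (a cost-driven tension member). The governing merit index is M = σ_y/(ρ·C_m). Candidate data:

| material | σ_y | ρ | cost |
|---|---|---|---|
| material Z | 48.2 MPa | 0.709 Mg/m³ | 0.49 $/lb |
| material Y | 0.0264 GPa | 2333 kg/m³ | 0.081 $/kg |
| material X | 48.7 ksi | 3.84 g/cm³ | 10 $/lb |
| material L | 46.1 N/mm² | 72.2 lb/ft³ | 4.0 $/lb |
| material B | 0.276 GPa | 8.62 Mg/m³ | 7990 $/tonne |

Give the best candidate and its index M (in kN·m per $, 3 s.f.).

material Y, M = 140 kN·m per $

After converting to SI:
  material Z: σ_y = 48.20 MPa, ρ = 709.0 kg/m³, cost = 1.080 $/kg
  material Y: σ_y = 26.40 MPa, ρ = 2333 kg/m³, cost = 0.08100 $/kg
  material X: σ_y = 335.8 MPa, ρ = 3840 kg/m³, cost = 22.05 $/kg
  material L: σ_y = 46.10 MPa, ρ = 1157 kg/m³, cost = 8.818 $/kg
  material B: σ_y = 276.0 MPa, ρ = 8620 kg/m³, cost = 7.990 $/kg
  material Y: M = 140 kN·m per $
  material Z: M = 62.9 kN·m per $
  material L: M = 4.52 kN·m per $
  material B: M = 4.01 kN·m per $
  material X: M = 3.97 kN·m per $
Material Y ranks first.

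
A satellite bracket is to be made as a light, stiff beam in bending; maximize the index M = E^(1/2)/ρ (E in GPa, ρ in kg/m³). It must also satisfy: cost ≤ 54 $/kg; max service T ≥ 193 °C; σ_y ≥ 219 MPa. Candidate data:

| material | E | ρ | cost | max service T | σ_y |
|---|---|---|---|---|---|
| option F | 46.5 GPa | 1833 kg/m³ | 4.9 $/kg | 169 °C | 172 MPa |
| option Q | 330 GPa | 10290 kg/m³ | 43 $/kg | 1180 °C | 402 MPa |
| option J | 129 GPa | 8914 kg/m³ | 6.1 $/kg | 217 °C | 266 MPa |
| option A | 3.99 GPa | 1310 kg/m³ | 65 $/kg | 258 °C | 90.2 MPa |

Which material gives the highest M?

Screen on constraints: cost ≤ 54 $/kg; max service T ≥ 193 °C; σ_y ≥ 219 MPa. Survivors: option Q, option J.
Evaluate M for each candidate:
  option Q: M = 1.77×10⁻³
  option J: M = 1.27×10⁻³
Option Q ranks first.

option Q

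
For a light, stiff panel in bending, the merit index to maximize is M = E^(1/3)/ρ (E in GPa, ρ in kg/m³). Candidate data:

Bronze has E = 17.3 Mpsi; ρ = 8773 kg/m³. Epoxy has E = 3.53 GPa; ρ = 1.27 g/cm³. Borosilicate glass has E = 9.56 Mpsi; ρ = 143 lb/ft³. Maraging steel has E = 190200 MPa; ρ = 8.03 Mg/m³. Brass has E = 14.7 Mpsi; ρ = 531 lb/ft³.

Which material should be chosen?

borosilicate glass

Putting every candidate on a common basis:
  bronze: E = 119.3 GPa, ρ = 8773 kg/m³
  epoxy: E = 3.530 GPa, ρ = 1270 kg/m³
  borosilicate glass: E = 65.91 GPa, ρ = 2291 kg/m³
  maraging steel: E = 190.2 GPa, ρ = 8030 kg/m³
  brass: E = 101.4 GPa, ρ = 8506 kg/m³
  borosilicate glass: M = 1.76×10⁻³
  epoxy: M = 1.20×10⁻³
  maraging steel: M = 0.716×10⁻³
  bronze: M = 0.561×10⁻³
  brass: M = 0.548×10⁻³
The maximum is for borosilicate glass.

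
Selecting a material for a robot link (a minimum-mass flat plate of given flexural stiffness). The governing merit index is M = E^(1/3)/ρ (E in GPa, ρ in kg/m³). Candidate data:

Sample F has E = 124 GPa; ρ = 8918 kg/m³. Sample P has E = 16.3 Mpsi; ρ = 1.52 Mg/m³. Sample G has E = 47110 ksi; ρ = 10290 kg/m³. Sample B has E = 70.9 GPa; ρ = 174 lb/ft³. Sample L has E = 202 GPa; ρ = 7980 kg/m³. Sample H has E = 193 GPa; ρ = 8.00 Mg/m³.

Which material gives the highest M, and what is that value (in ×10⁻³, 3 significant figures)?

Convert each candidate to consistent units, then evaluate M:
  sample F: E = 124.0 GPa, ρ = 8918 kg/m³
  sample P: E = 112.4 GPa, ρ = 1520 kg/m³
  sample G: E = 324.8 GPa, ρ = 10290 kg/m³
  sample B: E = 70.90 GPa, ρ = 2787 kg/m³
  sample L: E = 202.0 GPa, ρ = 7980 kg/m³
  sample H: E = 193.0 GPa, ρ = 8000 kg/m³
  sample P: M = 3.17×10⁻³
  sample B: M = 1.48×10⁻³
  sample L: M = 0.735×10⁻³
  sample H: M = 0.722×10⁻³
  sample G: M = 0.668×10⁻³
  sample F: M = 0.559×10⁻³
Sample P has the largest M.

sample P, M = 3.17×10⁻³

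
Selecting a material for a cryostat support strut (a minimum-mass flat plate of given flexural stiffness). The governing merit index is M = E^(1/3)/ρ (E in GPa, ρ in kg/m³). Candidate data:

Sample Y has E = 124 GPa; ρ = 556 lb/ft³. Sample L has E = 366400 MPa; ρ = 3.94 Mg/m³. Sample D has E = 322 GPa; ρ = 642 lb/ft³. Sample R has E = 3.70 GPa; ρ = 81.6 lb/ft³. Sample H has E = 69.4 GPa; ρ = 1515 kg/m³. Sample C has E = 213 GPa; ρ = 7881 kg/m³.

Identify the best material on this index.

Normalizing units and computing the index:
  sample Y: E = 124.0 GPa, ρ = 8906 kg/m³
  sample L: E = 366.4 GPa, ρ = 3940 kg/m³
  sample D: E = 322.0 GPa, ρ = 10280 kg/m³
  sample R: E = 3.700 GPa, ρ = 1307 kg/m³
  sample H: E = 69.40 GPa, ρ = 1515 kg/m³
  sample C: E = 213.0 GPa, ρ = 7881 kg/m³
  sample H: M = 2.71×10⁻³
  sample L: M = 1.82×10⁻³
  sample R: M = 1.18×10⁻³
  sample C: M = 0.758×10⁻³
  sample D: M = 0.666×10⁻³
  sample Y: M = 0.560×10⁻³
The maximum is for sample H.

sample H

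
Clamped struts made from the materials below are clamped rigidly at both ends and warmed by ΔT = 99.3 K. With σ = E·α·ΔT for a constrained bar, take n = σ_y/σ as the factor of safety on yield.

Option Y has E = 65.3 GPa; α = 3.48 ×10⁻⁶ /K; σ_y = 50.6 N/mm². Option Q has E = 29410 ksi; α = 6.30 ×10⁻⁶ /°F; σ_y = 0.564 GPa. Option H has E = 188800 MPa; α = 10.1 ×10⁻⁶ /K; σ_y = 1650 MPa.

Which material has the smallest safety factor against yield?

Converting E to GPa, α to ×10⁻⁶/K, σ_y to MPa, then σ and n for each:
  option Y: E = 65.30, α = 3.48, σ_y = 50.60 → σ = 22.6 MPa, n = 2.24
  option Q: E = 202.8, α = 11.3, σ_y = 564.0 → σ = 228 MPa, n = 2.47
  option H: E = 188.8, α = 10.1, σ_y = 1650 → σ = 189 MPa, n = 8.71
The minimum is option Y at n = 2.24.

option Y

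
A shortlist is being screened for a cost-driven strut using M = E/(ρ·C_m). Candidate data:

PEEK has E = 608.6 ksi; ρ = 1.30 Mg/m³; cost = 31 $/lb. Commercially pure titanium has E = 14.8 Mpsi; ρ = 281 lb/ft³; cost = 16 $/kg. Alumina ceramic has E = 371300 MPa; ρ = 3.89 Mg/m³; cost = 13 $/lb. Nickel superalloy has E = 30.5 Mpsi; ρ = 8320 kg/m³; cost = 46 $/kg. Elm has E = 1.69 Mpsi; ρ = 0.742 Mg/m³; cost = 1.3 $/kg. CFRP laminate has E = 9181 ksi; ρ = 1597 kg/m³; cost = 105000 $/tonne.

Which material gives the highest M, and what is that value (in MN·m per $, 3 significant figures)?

elm, M = 12.1 MN·m per $

In SI units:
  PEEK: E = 4.196 GPa, ρ = 1300 kg/m³, cost = 68.34 $/kg
  commercially pure titanium: E = 102.0 GPa, ρ = 4501 kg/m³, cost = 16.00 $/kg
  alumina ceramic: E = 371.3 GPa, ρ = 3890 kg/m³, cost = 28.66 $/kg
  nickel superalloy: E = 210.3 GPa, ρ = 8320 kg/m³, cost = 46.00 $/kg
  elm: E = 11.65 GPa, ρ = 742.0 kg/m³, cost = 1.300 $/kg
  CFRP laminate: E = 63.30 GPa, ρ = 1597 kg/m³, cost = 105.0 $/kg
  elm: M = 12.1 MN·m per $
  alumina ceramic: M = 3.33 MN·m per $
  commercially pure titanium: M = 1.42 MN·m per $
  nickel superalloy: M = 0.549 MN·m per $
  CFRP laminate: M = 0.377 MN·m per $
  PEEK: M = 0.0472 MN·m per $
Elm has the largest M.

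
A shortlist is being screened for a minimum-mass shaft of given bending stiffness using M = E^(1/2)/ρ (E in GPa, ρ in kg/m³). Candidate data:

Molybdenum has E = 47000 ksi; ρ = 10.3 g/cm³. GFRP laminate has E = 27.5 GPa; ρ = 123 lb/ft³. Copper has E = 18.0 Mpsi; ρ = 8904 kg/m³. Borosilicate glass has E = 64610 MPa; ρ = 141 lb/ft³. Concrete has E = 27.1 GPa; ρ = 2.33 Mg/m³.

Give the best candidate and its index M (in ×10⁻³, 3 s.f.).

After converting to SI:
  molybdenum: E = 324.1 GPa, ρ = 10300 kg/m³
  GFRP laminate: E = 27.50 GPa, ρ = 1970 kg/m³
  copper: E = 124.1 GPa, ρ = 8904 kg/m³
  borosilicate glass: E = 64.61 GPa, ρ = 2259 kg/m³
  concrete: E = 27.10 GPa, ρ = 2330 kg/m³
  borosilicate glass: M = 3.56×10⁻³
  GFRP laminate: M = 2.66×10⁻³
  concrete: M = 2.23×10⁻³
  molybdenum: M = 1.75×10⁻³
  copper: M = 1.25×10⁻³
Highest index: borosilicate glass.

borosilicate glass, M = 3.56×10⁻³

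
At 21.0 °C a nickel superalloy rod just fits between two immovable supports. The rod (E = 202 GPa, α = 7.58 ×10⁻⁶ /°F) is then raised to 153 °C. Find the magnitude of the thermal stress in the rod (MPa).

α = 7.58×10⁻⁶/°F × 9/5 = 13.6×10⁻⁶/K.
ΔT = 132.0 K. Constrained thermal stress σ = E·α·ΔT = 202.0×10³ MPa × 13.6×10⁻⁶ × 132.0 = 364 MPa (compressive).

364 MPa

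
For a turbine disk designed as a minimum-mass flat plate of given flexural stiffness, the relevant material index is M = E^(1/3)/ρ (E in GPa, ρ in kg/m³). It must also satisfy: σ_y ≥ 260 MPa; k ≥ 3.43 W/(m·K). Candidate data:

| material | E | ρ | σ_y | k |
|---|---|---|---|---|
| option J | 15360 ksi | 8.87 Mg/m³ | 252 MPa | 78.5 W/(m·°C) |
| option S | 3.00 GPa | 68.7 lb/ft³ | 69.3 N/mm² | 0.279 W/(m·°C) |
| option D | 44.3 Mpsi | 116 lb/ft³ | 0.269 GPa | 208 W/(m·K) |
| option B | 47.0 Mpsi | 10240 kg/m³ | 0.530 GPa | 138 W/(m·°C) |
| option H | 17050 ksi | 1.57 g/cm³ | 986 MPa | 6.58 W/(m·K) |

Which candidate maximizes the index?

option D

Screen on constraints: σ_y ≥ 260 MPa; k ≥ 3.43 W/(m·K). Survivors: option D, option B, option H.
Normalizing units and computing the index:
  option D: E = 305.4 GPa, ρ = 1858 kg/m³
  option B: E = 324.1 GPa, ρ = 10240 kg/m³
  option H: E = 117.6 GPa, ρ = 1570 kg/m³
  option D: M = 3.62×10⁻³
  option H: M = 3.12×10⁻³
  option B: M = 0.671×10⁻³
Option D has the largest M.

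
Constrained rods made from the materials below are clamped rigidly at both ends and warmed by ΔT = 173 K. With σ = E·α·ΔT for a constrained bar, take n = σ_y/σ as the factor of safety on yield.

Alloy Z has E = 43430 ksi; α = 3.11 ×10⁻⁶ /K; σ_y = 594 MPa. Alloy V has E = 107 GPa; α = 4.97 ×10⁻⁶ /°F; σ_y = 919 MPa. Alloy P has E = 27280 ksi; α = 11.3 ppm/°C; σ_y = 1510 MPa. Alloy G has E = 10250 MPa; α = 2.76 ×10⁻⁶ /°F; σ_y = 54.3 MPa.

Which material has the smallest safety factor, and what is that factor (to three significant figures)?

In consistent units (E in GPa, α in ×10⁻⁶/K, σ_y in MPa):
  alloy Z: E = 299.4, α = 3.11, σ_y = 594.0 → σ = 161 MPa, n = 3.69
  alloy V: E = 107.0, α = 8.95, σ_y = 919.0 → σ = 166 MPa, n = 5.55
  alloy P: E = 188.1, α = 11.3, σ_y = 1510 → σ = 368 MPa, n = 4.11
  alloy G: E = 10.25, α = 4.97, σ_y = 54.30 → σ = 8.81 MPa, n = 6.16
The minimum is alloy Z at n = 3.69.

alloy Z, n = 3.69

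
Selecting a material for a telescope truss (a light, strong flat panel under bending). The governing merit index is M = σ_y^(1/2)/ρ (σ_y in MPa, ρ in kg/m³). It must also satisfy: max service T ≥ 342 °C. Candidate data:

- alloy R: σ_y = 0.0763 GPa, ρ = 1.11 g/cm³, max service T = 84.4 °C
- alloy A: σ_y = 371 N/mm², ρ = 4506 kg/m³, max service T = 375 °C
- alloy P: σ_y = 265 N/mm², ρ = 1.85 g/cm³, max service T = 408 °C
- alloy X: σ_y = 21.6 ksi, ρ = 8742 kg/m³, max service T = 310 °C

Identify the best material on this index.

Screen on constraints: max service T ≥ 342 °C. Survivors: alloy A, alloy P.
In SI units:
  alloy A: σ_y = 371.0 MPa, ρ = 4506 kg/m³
  alloy P: σ_y = 265.0 MPa, ρ = 1850 kg/m³
  alloy P: M = 8.80×10⁻³
  alloy A: M = 4.27×10⁻³
The maximum is for alloy P.

alloy P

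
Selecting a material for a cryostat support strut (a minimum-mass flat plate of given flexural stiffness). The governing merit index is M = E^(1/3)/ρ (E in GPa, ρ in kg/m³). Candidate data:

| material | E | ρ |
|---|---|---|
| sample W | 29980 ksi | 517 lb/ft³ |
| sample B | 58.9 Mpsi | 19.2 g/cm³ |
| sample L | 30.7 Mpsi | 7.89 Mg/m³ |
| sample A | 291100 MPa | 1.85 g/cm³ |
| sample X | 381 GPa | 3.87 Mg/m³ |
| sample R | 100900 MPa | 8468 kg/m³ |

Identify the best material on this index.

sample A

In SI units:
  sample W: E = 206.7 GPa, ρ = 8282 kg/m³
  sample B: E = 406.1 GPa, ρ = 19200 kg/m³
  sample L: E = 211.7 GPa, ρ = 7890 kg/m³
  sample A: E = 291.1 GPa, ρ = 1850 kg/m³
  sample X: E = 381.0 GPa, ρ = 3870 kg/m³
  sample R: E = 100.9 GPa, ρ = 8468 kg/m³
  sample A: M = 3.58×10⁻³
  sample X: M = 1.87×10⁻³
  sample L: M = 0.755×10⁻³
  sample W: M = 0.714×10⁻³
  sample R: M = 0.550×10⁻³
  sample B: M = 0.386×10⁻³
Sample A has the largest M.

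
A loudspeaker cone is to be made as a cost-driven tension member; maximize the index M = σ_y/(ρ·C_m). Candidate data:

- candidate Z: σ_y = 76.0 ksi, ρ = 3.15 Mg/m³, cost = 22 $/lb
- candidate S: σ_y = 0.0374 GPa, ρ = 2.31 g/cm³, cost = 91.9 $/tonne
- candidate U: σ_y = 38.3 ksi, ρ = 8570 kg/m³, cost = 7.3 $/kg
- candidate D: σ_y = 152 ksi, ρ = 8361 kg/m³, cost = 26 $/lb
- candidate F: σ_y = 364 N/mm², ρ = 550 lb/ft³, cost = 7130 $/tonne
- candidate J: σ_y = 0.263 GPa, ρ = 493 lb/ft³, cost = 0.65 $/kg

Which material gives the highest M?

Convert each candidate to consistent units, then evaluate M:
  candidate Z: σ_y = 524.0 MPa, ρ = 3150 kg/m³, cost = 48.50 $/kg
  candidate S: σ_y = 37.40 MPa, ρ = 2310 kg/m³, cost = 0.09190 $/kg
  candidate U: σ_y = 264.1 MPa, ρ = 8570 kg/m³, cost = 7.300 $/kg
  candidate D: σ_y = 1048 MPa, ρ = 8361 kg/m³, cost = 57.32 $/kg
  candidate F: σ_y = 364.0 MPa, ρ = 8810 kg/m³, cost = 7.130 $/kg
  candidate J: σ_y = 263.0 MPa, ρ = 7897 kg/m³, cost = 0.6500 $/kg
  candidate S: M = 176 kN·m per $
  candidate J: M = 51.2 kN·m per $
  candidate F: M = 5.79 kN·m per $
  candidate U: M = 4.22 kN·m per $
  candidate Z: M = 3.43 kN·m per $
  candidate D: M = 2.19 kN·m per $
Candidate S has the largest M.

candidate S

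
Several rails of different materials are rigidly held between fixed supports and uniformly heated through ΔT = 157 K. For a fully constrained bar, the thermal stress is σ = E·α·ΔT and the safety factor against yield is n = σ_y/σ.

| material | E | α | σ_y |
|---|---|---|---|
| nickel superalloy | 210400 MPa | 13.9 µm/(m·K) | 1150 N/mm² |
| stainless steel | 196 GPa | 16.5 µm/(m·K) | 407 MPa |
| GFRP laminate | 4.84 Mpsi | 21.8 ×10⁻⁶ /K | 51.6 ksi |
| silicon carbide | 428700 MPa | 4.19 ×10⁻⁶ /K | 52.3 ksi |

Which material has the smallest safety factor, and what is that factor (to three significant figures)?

Converting E to GPa, α to ×10⁻⁶/K, σ_y to MPa, then σ and n for each:
  nickel superalloy: E = 210.4, α = 13.9, σ_y = 1150 → σ = 459 MPa, n = 2.50
  stainless steel: E = 196.0, α = 16.5, σ_y = 407.0 → σ = 508 MPa, n = 0.802
  GFRP laminate: E = 33.37, α = 21.8, σ_y = 355.8 → σ = 114 MPa, n = 3.11
  silicon carbide: E = 428.7, α = 4.19, σ_y = 360.6 → σ = 282 MPa, n = 1.28
Stainless steel has the lowest safety factor, n = 0.802.

stainless steel, n = 0.802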